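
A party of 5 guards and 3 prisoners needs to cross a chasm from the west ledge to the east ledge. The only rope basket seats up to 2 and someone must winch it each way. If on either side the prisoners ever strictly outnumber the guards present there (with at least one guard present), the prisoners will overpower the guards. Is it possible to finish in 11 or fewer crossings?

Counting alone: each trip to the east ledge takes at most 2 across and each return brings at least 1 back, so after t trips out (and t−1 returns) at most 2t − (t−1) of the 8 are across; that first reaches 8 at t = 7, so at least 13 crossings are needed.
Since 11 < 13, 11 crossings cannot be enough. (The shortest complete plan in fact takes 13:)
1. 2 prisoners → the east ledge.  (the west ledge: 5G 1P; the east ledge: 0G 2P)
2. 1 prisoner ← the west ledge.  (the west ledge: 5G 2P; the east ledge: 0G 1P)
3. 2 prisoners → the east ledge.  (the west ledge: 5G 0P; the east ledge: 0G 3P)
4. 1 prisoner ← the west ledge.  (the west ledge: 5G 1P; the east ledge: 0G 2P)
5. 2 guards → the east ledge.  (the west ledge: 3G 1P; the east ledge: 2G 2P)
6. 1 prisoner ← the west ledge.  (the west ledge: 3G 2P; the east ledge: 2G 1P)
7. 1 guard and 1 prisoner → the east ledge.  (the west ledge: 2G 1P; the east ledge: 3G 2P)
8. 1 prisoner ← the west ledge.  (the west ledge: 2G 2P; the east ledge: 3G 1P)
9. 2 prisoners → the east ledge.  (the west ledge: 2G 0P; the east ledge: 3G 3P)
10. 1 prisoner ← the west ledge.  (the west ledge: 2G 1P; the east ledge: 3G 2P)
11. 1 guard and 1 prisoner → the east ledge.  (the west ledge: 1G 0P; the east ledge: 4G 3P)
12. 1 prisoner ← the west ledge.  (the west ledge: 1G 1P; the east ledge: 4G 2P)
13. 1 guard and 1 prisoner → the east ledge.  (the west ledge: 0G 0P; the east ledge: 5G 3P)

No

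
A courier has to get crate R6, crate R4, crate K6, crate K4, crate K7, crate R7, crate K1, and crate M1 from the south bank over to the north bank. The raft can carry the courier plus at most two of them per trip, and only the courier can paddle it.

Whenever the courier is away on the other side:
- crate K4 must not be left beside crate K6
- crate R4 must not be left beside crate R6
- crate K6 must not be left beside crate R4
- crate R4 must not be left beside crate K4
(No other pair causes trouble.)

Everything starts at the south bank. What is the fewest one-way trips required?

13

Counting alone: the courier can take at most 2 across per trip to the north bank, so moving all 8 needs at least 4 loaded trips out, with a return between consecutive ones — at least 7 crossings.
The safety rule pushes this higher. Following every safe sequence of crossings, the most of the 8 that can be at the north bank as the raft arrives there on crossings 7, 9, 11 is 5, 6, 7 respectively — never all 8.
So no plan with fewer than 13 crossings exists, and this one achieves 13:
1. Courier goes to the north bank with crate K6 and crate R4.  [the south bank: crate K1, crate K4, crate K7, crate M1, crate R6, crate R7 | the north bank: crate K6, crate R4]
2. Courier goes back to the south bank with crate R4.  [the south bank: crate K1, crate K4, crate K7, crate M1, crate R4, crate R6, crate R7 | the north bank: crate K6]
3. Courier goes to the north bank with crate R4 and crate R6.  [the south bank: crate K1, crate K4, crate K7, crate M1, crate R7 | the north bank: crate K6, crate R4, crate R6]
4. Courier goes back to the south bank with crate R4.  [the south bank: crate K1, crate K4, crate K7, crate M1, crate R4, crate R7 | the north bank: crate K6, crate R6]
5. Courier goes to the north bank with crate K7 and crate R4.  [the south bank: crate K1, crate K4, crate M1, crate R7 | the north bank: crate K6, crate K7, crate R4, crate R6]
6. Courier goes back to the south bank with crate R4.  [the south bank: crate K1, crate K4, crate M1, crate R4, crate R7 | the north bank: crate K6, crate K7, crate R6]
7. Courier goes to the north bank with crate R4 and crate R7.  [the south bank: crate K1, crate K4, crate M1 | the north bank: crate K6, crate K7, crate R4, crate R6, crate R7]
8. Courier goes back to the south bank with crate R4.  [the south bank: crate K1, crate K4, crate M1, crate R4 | the north bank: crate K6, crate K7, crate R6, crate R7]
9. Courier goes to the north bank with crate K1 and crate R4.  [the south bank: crate K4, crate M1 | the north bank: crate K1, crate K6, crate K7, crate R4, crate R6, crate R7]
10. Courier goes back to the south bank with crate R4.  [the south bank: crate K4, crate M1, crate R4 | the north bank: crate K1, crate K6, crate K7, crate R6, crate R7]
11. Courier goes to the north bank with crate M1 and crate R4.  [the south bank: crate K4 | the north bank: crate K1, crate K6, crate K7, crate M1, crate R4, crate R6, crate R7]
12. Courier goes back to the south bank with crate R4.  [the south bank: crate K4, crate R4 | the north bank: crate K1, crate K6, crate K7, crate M1, crate R6, crate R7]
13. Courier goes to the north bank with crate K4 and crate R4.  [the south bank: — | the north bank: crate K1, crate K4, crate K6, crate K7, crate M1, crate R4, crate R6, crate R7]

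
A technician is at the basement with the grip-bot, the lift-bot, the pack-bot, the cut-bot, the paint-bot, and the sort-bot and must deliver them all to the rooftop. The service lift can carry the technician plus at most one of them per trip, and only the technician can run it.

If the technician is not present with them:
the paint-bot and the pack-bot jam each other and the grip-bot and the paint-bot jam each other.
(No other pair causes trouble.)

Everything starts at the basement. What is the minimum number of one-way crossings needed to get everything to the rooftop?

Counting alone: the technician can take at most 1 across per trip to the rooftop, so moving all 6 needs at least 6 loaded trips out, with a return between consecutive ones — at least 11 crossings.
The safety rule pushes this higher. Following every safe sequence of crossings, the most of the 6 that can be at the rooftop as the service lift arrives there on crossing 11 is 5 — never all 6.
So no plan with fewer than 13 crossings exists, and this one achieves 13:
1. Technician goes to the rooftop with the paint-bot.
2. Technician goes back to the basement alone.
3. Technician goes to the rooftop with the grip-bot.
4. Technician goes back to the basement with the paint-bot.
5. Technician goes to the rooftop with the pack-bot.
6. Technician goes back to the basement alone.
7. Technician goes to the rooftop with the lift-bot.
8. Technician goes back to the basement alone.
9. Technician goes to the rooftop with the cut-bot.
10. Technician goes back to the basement alone.
11. Technician goes to the rooftop with the sort-bot.
12. Technician goes back to the basement alone.
13. Technician goes to the rooftop with the paint-bot.

13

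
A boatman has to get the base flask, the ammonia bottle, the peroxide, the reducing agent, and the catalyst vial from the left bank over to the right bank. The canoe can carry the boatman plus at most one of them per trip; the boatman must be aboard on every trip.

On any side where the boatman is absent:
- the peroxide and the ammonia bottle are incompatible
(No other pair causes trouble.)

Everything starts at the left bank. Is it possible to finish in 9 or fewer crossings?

Yes — this plan uses 9 crossings (≤ 9):
1. Boatman goes to the right bank with the ammonia bottle.  [the left bank: the base flask, the catalyst vial, the peroxide, the reducing agent | the right bank: the ammonia bottle]
2. Boatman goes back to the left bank alone.  [the left bank: the base flask, the catalyst vial, the peroxide, the reducing agent | the right bank: the ammonia bottle]
3. Boatman goes to the right bank with the base flask.  [the left bank: the catalyst vial, the peroxide, the reducing agent | the right bank: the ammonia bottle, the base flask]
4. Boatman goes back to the left bank alone.  [the left bank: the catalyst vial, the peroxide, the reducing agent | the right bank: the ammonia bottle, the base flask]
5. Boatman goes to the right bank with the reducing agent.  [the left bank: the catalyst vial, the peroxide | the right bank: the ammonia bottle, the base flask, the reducing agent]
6. Boatman goes back to the left bank alone.  [the left bank: the catalyst vial, the peroxide | the right bank: the ammonia bottle, the base flask, the reducing agent]
7. Boatman goes to the right bank with the catalyst vial.  [the left bank: the peroxide | the right bank: the ammonia bottle, the base flask, the catalyst vial, the reducing agent]
8. Boatman goes back to the left bank alone.  [the left bank: the peroxide | the right bank: the ammonia bottle, the base flask, the catalyst vial, the reducing agent]
9. Boatman goes to the right bank with the peroxide.  [the left bank: — | the right bank: the ammonia bottle, the base flask, the catalyst vial, the peroxide, the reducing agent]

Yes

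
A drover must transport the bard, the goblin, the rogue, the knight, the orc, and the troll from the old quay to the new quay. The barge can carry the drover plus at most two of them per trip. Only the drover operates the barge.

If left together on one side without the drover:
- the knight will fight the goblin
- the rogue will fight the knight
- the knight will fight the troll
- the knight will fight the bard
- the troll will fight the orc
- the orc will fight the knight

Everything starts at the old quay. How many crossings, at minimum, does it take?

Counting alone: the drover can take at most 2 across per trip to the new quay, so moving all 6 needs at least 3 loaded trips out, with a return between consecutive ones — at least 5 crossings.
The safety rule pushes this higher. Following every safe sequence of crossings, the most of the 6 that can be at the new quay as the barge arrives there on crossings 5, 7 is 4, 5 respectively — never all 6.
So no plan with fewer than 9 crossings exists, and this one achieves 9:
1. Drover goes to the new quay with the knight and the orc.
2. Drover goes back to the old quay with the knight.
3. Drover goes to the new quay with the bard and the knight.
4. Drover goes back to the old quay with the knight.
5. Drover goes to the new quay with the goblin and the knight.
6. Drover goes back to the old quay with the knight.
7. Drover goes to the new quay with the knight and the rogue.
8. Drover goes back to the old quay with the knight.
9. Drover goes to the new quay with the knight and the troll.

9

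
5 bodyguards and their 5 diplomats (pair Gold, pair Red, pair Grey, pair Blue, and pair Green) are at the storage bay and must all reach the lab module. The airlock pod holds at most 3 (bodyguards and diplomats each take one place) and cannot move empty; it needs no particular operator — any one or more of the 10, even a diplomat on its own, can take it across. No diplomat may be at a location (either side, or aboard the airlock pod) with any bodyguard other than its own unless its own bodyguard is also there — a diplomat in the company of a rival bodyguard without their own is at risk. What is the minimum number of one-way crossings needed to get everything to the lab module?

Counting alone: each trip to the lab module takes at most 3 across and each return brings at least 1 back, so after t trips out (and t−1 returns) at most 3t − (t−1) of the 10 are across; that first reaches 10 at t = 5, so at least 9 crossings are needed.
The safety rule pushes this higher. Following every safe sequence of crossings, the most of the 10 that can be at the lab module as the airlock pod arrives there on crossing 9 is 9 — never all 10.
So no plan with fewer than 11 crossings exists, and this one achieves 11:
1. bodyguard Gold and diplomat Gold cross → the lab module.
2. bodyguard Gold crosses ← the storage bay.
3. diplomat Blue, diplomat Grey, and diplomat Red cross → the lab module.
4. diplomat Gold crosses ← the storage bay.
5. bodyguard Blue, bodyguard Grey, and bodyguard Red cross → the lab module.
6. bodyguard Red and diplomat Red cross ← the storage bay.
7. bodyguard Gold, bodyguard Green, and bodyguard Red cross → the lab module.
8. diplomat Grey crosses ← the storage bay.
9. diplomat Gold and diplomat Red cross → the lab module.
10. diplomat Gold crosses ← the storage bay.
11. diplomat Gold, diplomat Green, and diplomat Grey cross → the lab module.

11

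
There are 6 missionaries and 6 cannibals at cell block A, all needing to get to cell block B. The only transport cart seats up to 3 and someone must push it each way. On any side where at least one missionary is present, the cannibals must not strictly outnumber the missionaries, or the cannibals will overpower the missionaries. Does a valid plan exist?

No

Following every safe sequence of crossings from the start, the most of the 12 that can be at cell block B as the transport cart arrives there on crossings 1, 3, 5 is 3, 5, 6 respectively; the best ever achieved is 6 of 12.
From crossing 7 on, no configuration arises that was not already reachable earlier: only 17 distinct safe configurations (who is on which side, and where the transport cart is) can ever be reached, none of them has everyone across, and every continuation just revisits them. They are: 0 missionaries + 0 cannibals across (transport cart back at the start); 0 missionaries + 1 cannibal across (transport cart there); 0 missionaries + 1 cannibal across (transport cart back at the start); 0 missionaries + 2 cannibals across (transport cart there); 0 missionaries + 2 cannibals across (transport cart back at the start); 0 missionaries + 3 cannibals across (transport cart there); 0 missionaries + 3 cannibals across (transport cart back at the start); 0 missionaries + 4 cannibals across (transport cart there); 0 missionaries + 4 cannibals across (transport cart back at the start); 0 missionaries + 5 cannibals across (transport cart there); 0 missionaries + 5 cannibals across (transport cart back at the start); 0 missionaries + 6 cannibals across (transport cart there); 1 missionary + 1 cannibal across (transport cart there); 1 missionary + 1 cannibal across (transport cart back at the start); 2 missionaries + 2 cannibals across (transport cart there); 2 missionaries + 2 cannibals across (transport cart back at the start); 3 missionaries + 3 cannibals across (transport cart there). So no valid plan exists.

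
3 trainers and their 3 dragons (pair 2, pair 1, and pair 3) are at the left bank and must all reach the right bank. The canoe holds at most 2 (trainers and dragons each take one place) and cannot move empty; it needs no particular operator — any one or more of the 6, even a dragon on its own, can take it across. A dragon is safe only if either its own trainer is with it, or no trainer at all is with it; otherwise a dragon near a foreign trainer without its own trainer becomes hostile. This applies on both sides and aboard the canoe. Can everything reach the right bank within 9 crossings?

No

Counting alone: each trip to the right bank takes at most 2 across and each return brings at least 1 back, so after t trips out (and t−1 returns) at most 2t − (t−1) of the 6 are across; that first reaches 6 at t = 5, so at least 9 crossings are needed.
The safety rule pushes this higher. Following every safe sequence of crossings, the most of the 6 that can be at the right bank as the canoe arrives there on crossing 9 is 5 — never all 6.
So the move cannot be finished within 9 crossings. (The shortest complete plan takes 11:)
1. dragon 2 and trainer 2 cross → the right bank.
2. trainer 2 crosses ← the left bank.
3. dragon 1 and dragon 3 cross → the right bank.
4. dragon 2 crosses ← the left bank.
5. trainer 1 and trainer 3 cross → the right bank.
6. dragon 1 and trainer 1 cross ← the left bank.
7. trainer 1 and trainer 2 cross → the right bank.
8. dragon 3 crosses ← the left bank.
9. dragon 1 and dragon 2 cross → the right bank.
10. trainer 3 crosses ← the left bank.
11. dragon 3 and trainer 3 cross → the right bank.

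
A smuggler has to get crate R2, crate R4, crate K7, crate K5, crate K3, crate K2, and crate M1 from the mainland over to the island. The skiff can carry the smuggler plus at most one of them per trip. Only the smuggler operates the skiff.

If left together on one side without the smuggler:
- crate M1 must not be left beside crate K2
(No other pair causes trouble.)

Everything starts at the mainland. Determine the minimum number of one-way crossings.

Counting alone: the smuggler can take at most 1 across per trip to the island, so moving all 7 needs at least 7 loaded trips out, with a return between consecutive ones — at least 13 crossings.
The plan below uses exactly 13 crossings, so it is optimal:
1. Smuggler goes to the island with crate K2.  [the mainland: crate K3, crate K5, crate K7, crate M1, crate R2, crate R4 | the island: crate K2]
2. Smuggler goes back to the mainland alone.  [the mainland: crate K3, crate K5, crate K7, crate M1, crate R2, crate R4 | the island: crate K2]
3. Smuggler goes to the island with crate R2.  [the mainland: crate K3, crate K5, crate K7, crate M1, crate R4 | the island: crate K2, crate R2]
4. Smuggler goes back to the mainland alone.  [the mainland: crate K3, crate K5, crate K7, crate M1, crate R4 | the island: crate K2, crate R2]
5. Smuggler goes to the island with crate R4.  [the mainland: crate K3, crate K5, crate K7, crate M1 | the island: crate K2, crate R2, crate R4]
6. Smuggler goes back to the mainland alone.  [the mainland: crate K3, crate K5, crate K7, crate M1 | the island: crate K2, crate R2, crate R4]
7. Smuggler goes to the island with crate K7.  [the mainland: crate K3, crate K5, crate M1 | the island: crate K2, crate K7, crate R2, crate R4]
8. Smuggler goes back to the mainland alone.  [the mainland: crate K3, crate K5, crate M1 | the island: crate K2, crate K7, crate R2, crate R4]
9. Smuggler goes to the island with crate K5.  [the mainland: crate K3, crate M1 | the island: crate K2, crate K5, crate K7, crate R2, crate R4]
10. Smuggler goes back to the mainland alone.  [the mainland: crate K3, crate M1 | the island: crate K2, crate K5, crate K7, crate R2, crate R4]
11. Smuggler goes to the island with crate K3.  [the mainland: crate M1 | the island: crate K2, crate K3, crate K5, crate K7, crate R2, crate R4]
12. Smuggler goes back to the mainland alone.  [the mainland: crate M1 | the island: crate K2, crate K3, crate K5, crate K7, crate R2, crate R4]
13. Smuggler goes to the island with crate M1.  [the mainland: — | the island: crate K2, crate K3, crate K5, crate K7, crate M1, crate R2, crate R4]

13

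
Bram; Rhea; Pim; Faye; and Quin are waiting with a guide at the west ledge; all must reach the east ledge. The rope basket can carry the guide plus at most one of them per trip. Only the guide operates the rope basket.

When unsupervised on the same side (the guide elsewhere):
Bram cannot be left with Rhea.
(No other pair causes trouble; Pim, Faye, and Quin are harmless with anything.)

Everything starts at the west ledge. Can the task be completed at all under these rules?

Yes

1. Guide goes to the east ledge with Bram.
2. Guide goes back to the west ledge alone.
3. Guide goes to the east ledge with Pim.
4. Guide goes back to the west ledge alone.
5. Guide goes to the east ledge with Faye.
6. Guide goes back to the west ledge alone.
7. Guide goes to the east ledge with Quin.
8. Guide goes back to the west ledge alone.
9. Guide goes to the east ledge with Rhea.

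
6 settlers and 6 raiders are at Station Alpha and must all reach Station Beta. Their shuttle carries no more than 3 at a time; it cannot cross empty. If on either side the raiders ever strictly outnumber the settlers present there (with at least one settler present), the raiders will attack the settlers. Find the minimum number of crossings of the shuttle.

Following every safe sequence of crossings from the start, the most of the 12 that can be at Station Beta as the shuttle arrives there on crossings 1, 3, 5 is 3, 5, 6 respectively; the best ever achieved is 6 of 12.
From crossing 7 on, no configuration arises that was not already reachable earlier: only 17 distinct safe configurations (who is on which side, and where the shuttle is) can ever be reached, none of them has everyone across, and every continuation just revisits them. They are: 0 settlers + 0 raiders across (shuttle back at the start); 0 settlers + 1 raider across (shuttle there); 0 settlers + 1 raider across (shuttle back at the start); 0 settlers + 2 raiders across (shuttle there); 0 settlers + 2 raiders across (shuttle back at the start); 0 settlers + 3 raiders across (shuttle there); 0 settlers + 3 raiders across (shuttle back at the start); 0 settlers + 4 raiders across (shuttle there); 0 settlers + 4 raiders across (shuttle back at the start); 0 settlers + 5 raiders across (shuttle there); 0 settlers + 5 raiders across (shuttle back at the start); 0 settlers + 6 raiders across (shuttle there); 1 settler + 1 raider across (shuttle there); 1 settler + 1 raider across (shuttle back at the start); 2 settlers + 2 raiders across (shuttle there); 2 settlers + 2 raiders across (shuttle back at the start); 3 settlers + 3 raiders across (shuttle there). So no valid plan exists.

impossible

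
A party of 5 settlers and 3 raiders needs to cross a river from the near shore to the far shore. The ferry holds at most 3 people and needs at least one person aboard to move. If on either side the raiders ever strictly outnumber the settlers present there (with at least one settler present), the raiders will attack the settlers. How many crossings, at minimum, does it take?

7

Counting alone: each trip to the far shore takes at most 3 across and each return brings at least 1 back, so after t trips out (and t−1 returns) at most 3t − (t−1) of the 8 are across; that first reaches 8 at t = 4, so at least 7 crossings are needed.
The plan below uses exactly 7 crossings, so it is optimal:
1. 2 raiders → the far shore.  (the near shore: 5S 1R; the far shore: 0S 2R)
2. 1 raider ← the near shore.  (the near shore: 5S 2R; the far shore: 0S 1R)
3. 2 settlers and 1 raider → the far shore.  (the near shore: 3S 1R; the far shore: 2S 2R)
4. 1 raider ← the near shore.  (the near shore: 3S 2R; the far shore: 2S 1R)
5. 1 settler and 2 raiders → the far shore.  (the near shore: 2S 0R; the far shore: 3S 3R)
6. 1 raider ← the near shore.  (the near shore: 2S 1R; the far shore: 3S 2R)
7. 2 settlers and 1 raider → the far shore.  (the near shore: 0S 0R; the far shore: 5S 3R)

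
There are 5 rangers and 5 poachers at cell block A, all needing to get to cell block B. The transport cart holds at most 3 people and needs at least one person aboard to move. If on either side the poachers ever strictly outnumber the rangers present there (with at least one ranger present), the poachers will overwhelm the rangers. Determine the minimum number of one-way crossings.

Counting alone: each trip to cell block B takes at most 3 across and each return brings at least 1 back, so after t trips out (and t−1 returns) at most 3t − (t−1) of the 10 are across; that first reaches 10 at t = 5, so at least 9 crossings are needed.
The safety rule pushes this higher. Following every safe sequence of crossings, the most of the 10 that can be at cell block B as the transport cart arrives there on crossing 9 is 9 — never all 10.
So no plan with fewer than 11 crossings exists, and this one achieves 11:
1. 2 poachers → cell block B.  (cell block A: 5R 3P; cell block B: 0R 2P)
2. 1 poacher ← cell block A.  (cell block A: 5R 4P; cell block B: 0R 1P)
3. 3 poachers → cell block B.  (cell block A: 5R 1P; cell block B: 0R 4P)
4. 1 poacher ← cell block A.  (cell block A: 5R 2P; cell block B: 0R 3P)
5. 3 rangers → cell block B.  (cell block A: 2R 2P; cell block B: 3R 3P)
6. 1 ranger and 1 poacher ← cell block A.  (cell block A: 3R 3P; cell block B: 2R 2P)
7. 3 rangers → cell block B.  (cell block A: 0R 3P; cell block B: 5R 2P)
8. 1 poacher ← cell block A.  (cell block A: 0R 4P; cell block B: 5R 1P)
9. 2 poachers → cell block B.  (cell block A: 0R 2P; cell block B: 5R 3P)
10. 1 poacher ← cell block A.  (cell block A: 0R 3P; cell block B: 5R 2P)
11. 3 poachers → cell block B.  (cell block A: 0R 0P; cell block B: 5R 5P)

11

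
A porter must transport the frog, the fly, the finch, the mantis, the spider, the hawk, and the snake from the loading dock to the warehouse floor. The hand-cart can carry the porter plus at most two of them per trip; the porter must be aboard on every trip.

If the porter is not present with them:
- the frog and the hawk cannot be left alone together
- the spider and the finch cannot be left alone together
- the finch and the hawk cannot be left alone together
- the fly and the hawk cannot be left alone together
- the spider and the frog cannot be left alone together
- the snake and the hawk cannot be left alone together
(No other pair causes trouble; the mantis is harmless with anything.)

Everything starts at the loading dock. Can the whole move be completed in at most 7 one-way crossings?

No

Counting alone: the porter can take at most 2 across per trip to the warehouse floor, so moving all 7 needs at least 4 loaded trips out, with a return between consecutive ones — at least 7 crossings.
The safety rule pushes this higher. Following every safe sequence of crossings, the most of the 7 that can be at the warehouse floor as the hand-cart arrives there on crossing 7 is 6 — never all 7.
So the move cannot be finished within 7 crossings. (The shortest complete plan takes 9:)
1. Porter goes to the warehouse floor with the hawk and the spider.
2. Porter goes back to the loading dock alone.
3. Porter goes to the warehouse floor with the mantis.
4. Porter goes back to the loading dock alone.
5. Porter goes to the warehouse floor with the fly and the frog.
6. Porter goes back to the loading dock with the hawk and the spider.
7. Porter goes to the warehouse floor with the finch and the snake.
8. Porter goes back to the loading dock alone.
9. Porter goes to the warehouse floor with the hawk and the spider.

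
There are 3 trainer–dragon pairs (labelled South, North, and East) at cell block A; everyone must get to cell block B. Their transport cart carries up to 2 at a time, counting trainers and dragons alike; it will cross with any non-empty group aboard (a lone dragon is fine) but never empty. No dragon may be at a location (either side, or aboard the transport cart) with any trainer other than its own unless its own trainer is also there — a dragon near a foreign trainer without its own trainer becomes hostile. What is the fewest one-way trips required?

Counting alone: each trip to cell block B takes at most 2 across and each return brings at least 1 back, so after t trips out (and t−1 returns) at most 2t − (t−1) of the 6 are across; that first reaches 6 at t = 5, so at least 9 crossings are needed.
The safety rule pushes this higher. Following every safe sequence of crossings, the most of the 6 that can be at cell block B as the transport cart arrives there on crossing 9 is 5 — never all 6.
So no plan with fewer than 11 crossings exists, and this one achieves 11:
1. dragon South and trainer South cross → cell block B.
2. trainer South crosses ← cell block A.
3. dragon East and dragon North cross → cell block B.
4. dragon South crosses ← cell block A.
5. trainer East and trainer North cross → cell block B.
6. dragon North and trainer North cross ← cell block A.
7. trainer North and trainer South cross → cell block B.
8. dragon East crosses ← cell block A.
9. dragon North and dragon South cross → cell block B.
10. trainer East crosses ← cell block A.
11. dragon East and trainer East cross → cell block B.

11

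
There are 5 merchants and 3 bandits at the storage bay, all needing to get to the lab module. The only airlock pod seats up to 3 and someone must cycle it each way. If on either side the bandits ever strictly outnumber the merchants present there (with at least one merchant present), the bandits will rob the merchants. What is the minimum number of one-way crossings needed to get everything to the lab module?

Counting alone: each trip to the lab module takes at most 3 across and each return brings at least 1 back, so after t trips out (and t−1 returns) at most 3t − (t−1) of the 8 are across; that first reaches 8 at t = 4, so at least 7 crossings are needed.
The plan below uses exactly 7 crossings, so it is optimal:
1. 2 bandits → the lab module.  (the storage bay: 5M 1B; the lab module: 0M 2B)
2. 1 bandit ← the storage bay.  (the storage bay: 5M 2B; the lab module: 0M 1B)
3. 2 merchants and 1 bandit → the lab module.  (the storage bay: 3M 1B; the lab module: 2M 2B)
4. 1 bandit ← the storage bay.  (the storage bay: 3M 2B; the lab module: 2M 1B)
5. 1 merchant and 2 bandits → the lab module.  (the storage bay: 2M 0B; the lab module: 3M 3B)
6. 1 bandit ← the storage bay.  (the storage bay: 2M 1B; the lab module: 3M 2B)
7. 2 merchants and 1 bandit → the lab module.  (the storage bay: 0M 0B; the lab module: 5M 3B)

7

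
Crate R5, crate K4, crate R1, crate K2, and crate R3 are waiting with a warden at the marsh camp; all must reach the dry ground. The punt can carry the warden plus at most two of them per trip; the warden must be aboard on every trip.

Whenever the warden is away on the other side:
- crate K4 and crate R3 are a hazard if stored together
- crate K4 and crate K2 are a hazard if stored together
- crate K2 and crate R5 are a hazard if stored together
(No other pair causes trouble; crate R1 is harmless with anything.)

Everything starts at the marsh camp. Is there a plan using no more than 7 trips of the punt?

Yes — this plan uses 5 crossings (≤ 7):
1. Warden goes to the dry ground with crate K4 and crate R5.  [the marsh camp: crate K2, crate R1, crate R3 | the dry ground: crate K4, crate R5]
2. Warden goes back to the marsh camp alone.  [the marsh camp: crate K2, crate R1, crate R3 | the dry ground: crate K4, crate R5]
3. Warden goes to the dry ground with crate R1.  [the marsh camp: crate K2, crate R3 | the dry ground: crate K4, crate R1, crate R5]
4. Warden goes back to the marsh camp alone.  [the marsh camp: crate K2, crate R3 | the dry ground: crate K4, crate R1, crate R5]
5. Warden goes to the dry ground with crate K2 and crate R3.  [the marsh camp: — | the dry ground: crate K2, crate K4, crate R1, crate R3, crate R5]

Yes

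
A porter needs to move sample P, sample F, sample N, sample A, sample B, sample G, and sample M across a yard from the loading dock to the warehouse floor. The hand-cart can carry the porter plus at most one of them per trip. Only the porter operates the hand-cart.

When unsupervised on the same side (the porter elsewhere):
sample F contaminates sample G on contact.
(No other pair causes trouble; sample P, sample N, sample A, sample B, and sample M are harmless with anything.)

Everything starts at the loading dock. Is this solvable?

Yes

1. Porter goes to the warehouse floor with sample F.  [the loading dock: sample A, sample B, sample G, sample M, sample N, sample P | the warehouse floor: sample F]
2. Porter goes back to the loading dock alone.  [the loading dock: sample A, sample B, sample G, sample M, sample N, sample P | the warehouse floor: sample F]
3. Porter goes to the warehouse floor with sample P.  [the loading dock: sample A, sample B, sample G, sample M, sample N | the warehouse floor: sample F, sample P]
4. Porter goes back to the loading dock alone.  [the loading dock: sample A, sample B, sample G, sample M, sample N | the warehouse floor: sample F, sample P]
5. Porter goes to the warehouse floor with sample N.  [the loading dock: sample A, sample B, sample G, sample M | the warehouse floor: sample F, sample N, sample P]
6. Porter goes back to the loading dock alone.  [the loading dock: sample A, sample B, sample G, sample M | the warehouse floor: sample F, sample N, sample P]
7. Porter goes to the warehouse floor with sample A.  [the loading dock: sample B, sample G, sample M | the warehouse floor: sample A, sample F, sample N, sample P]
8. Porter goes back to the loading dock alone.  [the loading dock: sample B, sample G, sample M | the warehouse floor: sample A, sample F, sample N, sample P]
9. Porter goes to the warehouse floor with sample B.  [the loading dock: sample G, sample M | the warehouse floor: sample A, sample B, sample F, sample N, sample P]
10. Porter goes back to the loading dock alone.  [the loading dock: sample G, sample M | the warehouse floor: sample A, sample B, sample F, sample N, sample P]
11. Porter goes to the warehouse floor with sample M.  [the loading dock: sample G | the warehouse floor: sample A, sample B, sample F, sample M, sample N, sample P]
12. Porter goes back to the loading dock alone.  [the loading dock: sample G | the warehouse floor: sample A, sample B, sample F, sample M, sample N, sample P]
13. Porter goes to the warehouse floor with sample G.  [the loading dock: — | the warehouse floor: sample A, sample B, sample F, sample G, sample M, sample N, sample P]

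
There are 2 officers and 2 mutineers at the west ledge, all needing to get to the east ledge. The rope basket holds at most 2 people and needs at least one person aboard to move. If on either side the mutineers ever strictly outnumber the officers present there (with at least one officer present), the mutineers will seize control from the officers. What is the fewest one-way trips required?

5

Counting alone: each trip to the east ledge takes at most 2 across and each return brings at least 1 back, so after t trips out (and t−1 returns) at most 2t − (t−1) of the 4 are across; that first reaches 4 at t = 3, so at least 5 crossings are needed.
The plan below uses exactly 5 crossings, so it is optimal:
1. 2 mutineers → the east ledge.  (the west ledge: 2O 0M; the east ledge: 0O 2M)
2. 1 mutineer ← the west ledge.  (the west ledge: 2O 1M; the east ledge: 0O 1M)
3. 2 officers → the east ledge.  (the west ledge: 0O 1M; the east ledge: 2O 1M)
4. 1 mutineer ← the west ledge.  (the west ledge: 0O 2M; the east ledge: 2O 0M)
5. 2 mutineers → the east ledge.  (the west ledge: 0O 0M; the east ledge: 2O 2M)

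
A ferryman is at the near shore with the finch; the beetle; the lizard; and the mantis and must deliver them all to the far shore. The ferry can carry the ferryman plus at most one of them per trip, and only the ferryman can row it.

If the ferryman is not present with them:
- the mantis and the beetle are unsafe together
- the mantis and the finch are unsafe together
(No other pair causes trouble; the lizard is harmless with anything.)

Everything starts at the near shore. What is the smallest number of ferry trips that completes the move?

9

Counting alone: the ferryman can take at most 1 across per trip to the far shore, so moving all 4 needs at least 4 loaded trips out, with a return between consecutive ones — at least 7 crossings.
The safety rule pushes this higher. Following every safe sequence of crossings, the most of the 4 that can be at the far shore as the ferry arrives there on crossing 7 is 3 — never all 4.
So no plan with fewer than 9 crossings exists, and this one achieves 9:
1. Ferryman goes to the far shore with the mantis.  [the near shore: the beetle, the finch, the lizard | the far shore: the mantis]
2. Ferryman goes back to the near shore alone.  [the near shore: the beetle, the finch, the lizard | the far shore: the mantis]
3. Ferryman goes to the far shore with the finch.  [the near shore: the beetle, the lizard | the far shore: the finch, the mantis]
4. Ferryman goes back to the near shore with the mantis.  [the near shore: the beetle, the lizard, the mantis | the far shore: the finch]
5. Ferryman goes to the far shore with the beetle.  [the near shore: the lizard, the mantis | the far shore: the beetle, the finch]
6. Ferryman goes back to the near shore alone.  [the near shore: the lizard, the mantis | the far shore: the beetle, the finch]
7. Ferryman goes to the far shore with the lizard.  [the near shore: the mantis | the far shore: the beetle, the finch, the lizard]
8. Ferryman goes back to the near shore alone.  [the near shore: the mantis | the far shore: the beetle, the finch, the lizard]
9. Ferryman goes to the far shore with the mantis.  [the near shore: — | the far shore: the beetle, the finch, the lizard, the mantis]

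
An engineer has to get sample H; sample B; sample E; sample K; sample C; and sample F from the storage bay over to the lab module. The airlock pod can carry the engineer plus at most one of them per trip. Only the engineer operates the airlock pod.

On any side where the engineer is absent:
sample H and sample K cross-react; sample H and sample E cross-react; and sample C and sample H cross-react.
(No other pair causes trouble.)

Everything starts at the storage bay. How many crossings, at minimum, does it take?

Following every safe sequence of crossings from the start, the most of the 6 that can be at the lab module as the airlock pod arrives there on crossings 1, 3, 5, 7 is 1, 2, 3, 4 respectively; the best ever achieved is 4 of 6.
From crossing 9 on, no configuration arises that was not already reachable earlier: only 36 distinct safe configurations (who is on which side, and where the airlock pod is) can ever be reached, none of them has everyone across, and every continuation just revisits them. So no valid plan exists.

impossible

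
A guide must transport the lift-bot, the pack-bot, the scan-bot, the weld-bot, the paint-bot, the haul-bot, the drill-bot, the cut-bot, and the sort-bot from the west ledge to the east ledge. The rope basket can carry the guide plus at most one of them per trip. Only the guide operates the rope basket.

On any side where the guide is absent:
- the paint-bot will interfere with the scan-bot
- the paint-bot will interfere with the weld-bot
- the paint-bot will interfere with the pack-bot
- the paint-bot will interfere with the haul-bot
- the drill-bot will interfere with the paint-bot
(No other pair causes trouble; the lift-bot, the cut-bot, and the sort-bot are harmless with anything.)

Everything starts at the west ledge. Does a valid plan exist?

Following every safe sequence of crossings from the start, the most of the 9 that can be at the east ledge as the rope basket arrives there on crossings 1, 3, 5, 7, 9 is 1, 2, 3, 4, 5 respectively; the best ever achieved is 5 of 9.
From crossing 11 on, no configuration arises that was not already reachable earlier: only 104 distinct safe configurations (who is on which side, and where the rope basket is) can ever be reached, none of them has everyone across, and every continuation just revisits them. So no valid plan exists.

No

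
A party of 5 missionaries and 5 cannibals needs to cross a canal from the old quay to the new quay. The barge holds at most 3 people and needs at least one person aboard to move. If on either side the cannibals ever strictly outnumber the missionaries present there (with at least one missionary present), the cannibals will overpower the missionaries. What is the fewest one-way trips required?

Counting alone: each trip to the new quay takes at most 3 across and each return brings at least 1 back, so after t trips out (and t−1 returns) at most 3t − (t−1) of the 10 are across; that first reaches 10 at t = 5, so at least 9 crossings are needed.
The safety rule pushes this higher. Following every safe sequence of crossings, the most of the 10 that can be at the new quay as the barge arrives there on crossing 9 is 9 — never all 10.
So no plan with fewer than 11 crossings exists, and this one achieves 11:
1. 2 cannibals → the new quay.  (the old quay: 5M 3C; the new quay: 0M 2C)
2. 1 cannibal ← the old quay.  (the old quay: 5M 4C; the new quay: 0M 1C)
3. 3 cannibals → the new quay.  (the old quay: 5M 1C; the new quay: 0M 4C)
4. 1 cannibal ← the old quay.  (the old quay: 5M 2C; the new quay: 0M 3C)
5. 3 missionaries → the new quay.  (the old quay: 2M 2C; the new quay: 3M 3C)
6. 1 missionary and 1 cannibal ← the old quay.  (the old quay: 3M 3C; the new quay: 2M 2C)
7. 3 missionaries → the new quay.  (the old quay: 0M 3C; the new quay: 5M 2C)
8. 1 cannibal ← the old quay.  (the old quay: 0M 4C; the new quay: 5M 1C)
9. 2 cannibals → the new quay.  (the old quay: 0M 2C; the new quay: 5M 3C)
10. 1 cannibal ← the old quay.  (the old quay: 0M 3C; the new quay: 5M 2C)
11. 3 cannibals → the new quay.  (the old quay: 0M 0C; the new quay: 5M 5C)

11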